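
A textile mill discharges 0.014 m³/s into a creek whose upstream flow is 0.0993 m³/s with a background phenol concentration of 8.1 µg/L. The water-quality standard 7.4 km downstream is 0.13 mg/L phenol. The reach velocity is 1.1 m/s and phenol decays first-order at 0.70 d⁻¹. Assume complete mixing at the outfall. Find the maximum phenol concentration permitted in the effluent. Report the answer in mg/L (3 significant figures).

8.1 µg/L = 0.0081 mg/L.
Travel time to the compliance point: t = 7400/1.1 = 6727 s = 0.07786 d; decay factor exp(−0.70·0.07786) = 0.947.
So the concentration just after mixing may be at most 0.13/0.947 = 0.1373 mg/L.
Mass balance: 0.1373·0.1133 = 0.014·Cₑ + 0.0993·0.0081.
Cₑ = (0.01555 − 0.0008043) / 0.014 = 1.054 mg/L.

1.05 mg/L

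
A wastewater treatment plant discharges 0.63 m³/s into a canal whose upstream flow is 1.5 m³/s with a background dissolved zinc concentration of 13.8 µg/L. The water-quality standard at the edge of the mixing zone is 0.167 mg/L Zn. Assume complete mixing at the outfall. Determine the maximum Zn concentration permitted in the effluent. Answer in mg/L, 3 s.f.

0.532 mg/L

13.8 µg/L = 0.0138 mg/L.
Mass balance: 0.167·2.13 = 0.63·Cₑ + 1.5·0.0138.
Cₑ = (0.3557 − 0.0207) / 0.63 = 0.5318 mg/L.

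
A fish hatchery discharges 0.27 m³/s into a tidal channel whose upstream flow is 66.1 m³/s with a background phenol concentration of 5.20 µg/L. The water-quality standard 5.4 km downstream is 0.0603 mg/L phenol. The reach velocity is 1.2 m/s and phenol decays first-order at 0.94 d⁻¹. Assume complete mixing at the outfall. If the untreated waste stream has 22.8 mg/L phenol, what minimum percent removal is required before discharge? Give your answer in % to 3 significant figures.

37.3 %

5.20 µg/L = 0.0052 mg/L.
Travel time to the compliance point: t = 5400/1.2 = 4500 s = 0.05208 d; decay factor exp(−0.94·0.05208) = 0.9522.
So the concentration just after mixing may be at most 0.0603/0.9522 = 0.06333 mg/L.
Mass balance: 0.06333·66.37 = 0.27·Cₑ + 66.1·0.0052.
Cₑ = (4.203 − 0.3437) / 0.27 = 14.29 mg/L.
Required removal = 1 − 14.29/22.8 = 37.31 %.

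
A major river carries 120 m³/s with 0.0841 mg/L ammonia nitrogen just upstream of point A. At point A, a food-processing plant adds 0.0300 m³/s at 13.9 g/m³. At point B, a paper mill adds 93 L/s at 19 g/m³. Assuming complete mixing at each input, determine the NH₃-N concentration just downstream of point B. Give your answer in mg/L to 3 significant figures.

After input A: C = (120·0.0841 + 0.03·13.9) / 120 = 0.08755 mg/L.
93 L/s = 0.093 m³/s.
After input B: C = (120·0.08755 + 0.093·19) / 120.1 = 0.1022 mg/L.

0.102 mg/L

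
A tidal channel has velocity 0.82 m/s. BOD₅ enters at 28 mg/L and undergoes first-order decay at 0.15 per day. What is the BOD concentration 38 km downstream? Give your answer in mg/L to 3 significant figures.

Travel time t = 38 km / 0.82 m/s = 3.8e+04/0.82 = 4.634e+04 s = 0.5364 d.
First-order decay: C = 28·exp(−0.15·0.5364) = 28·0.9227 = 25.84 mg/L.

25.8 mg/L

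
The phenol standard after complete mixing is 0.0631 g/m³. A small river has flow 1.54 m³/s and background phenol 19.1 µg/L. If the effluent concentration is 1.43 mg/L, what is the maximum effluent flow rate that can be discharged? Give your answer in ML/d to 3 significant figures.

4.28 ML/d

19.1 µg/L = 0.0191 mg/L.
Mass balance at complete mixing: C_std·(Q_w + Q_r) = Q_w·C_e + Q_r·C_b.
Rearranging, Q_w = Q_r·(C_std − C_b)/(C_e − C_std) = 1.54·(0.0631 − 0.0191) / (1.43 − 0.0631) = 0.04957 m³/s.
= 4.283 ML/d.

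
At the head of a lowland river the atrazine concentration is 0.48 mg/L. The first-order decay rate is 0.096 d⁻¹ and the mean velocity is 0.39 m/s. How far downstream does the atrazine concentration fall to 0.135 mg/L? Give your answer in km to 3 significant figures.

445 km

From C = C₀·e^(−kt), t = ln(C₀/C)/k = ln(0.48/0.135)/0.096 = 1.269/0.096 = 13.21 d.
Distance = v·t = 0.39 m/s × 1.142e+06 s = 4.452e+05 m = 445.2 km.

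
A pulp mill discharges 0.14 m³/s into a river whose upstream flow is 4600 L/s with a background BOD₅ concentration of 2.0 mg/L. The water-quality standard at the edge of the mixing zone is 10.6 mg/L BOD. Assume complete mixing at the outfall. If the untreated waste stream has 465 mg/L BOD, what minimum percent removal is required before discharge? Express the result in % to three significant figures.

37.0 %

4600 L/s = 4.6 m³/s.
Mass balance: 10.6·4.74 = 0.14·Cₑ + 4.6·2.
Cₑ = (50.24 − 9.2) / 0.14 = 293.2 mg/L.
Required removal = 1 − 293.2/465 = 36.95 %.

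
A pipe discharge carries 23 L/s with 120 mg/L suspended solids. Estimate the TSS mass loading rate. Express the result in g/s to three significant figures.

23 L/s = 0.023 m³/s.
Mass flux = Q·C = 0.023 m³/s × 120 g/m³ = 2.76 g/s.

2.76 g/s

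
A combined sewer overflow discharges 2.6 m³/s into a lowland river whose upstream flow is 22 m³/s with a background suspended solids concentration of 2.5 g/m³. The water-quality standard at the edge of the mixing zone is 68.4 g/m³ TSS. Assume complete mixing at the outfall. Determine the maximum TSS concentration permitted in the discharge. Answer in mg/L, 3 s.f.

626 mg/L

Mass balance: 68.4·24.6 = 2.6·Cₑ + 22·2.5.
Cₑ = (1683 − 55) / 2.6 = 626 mg/L.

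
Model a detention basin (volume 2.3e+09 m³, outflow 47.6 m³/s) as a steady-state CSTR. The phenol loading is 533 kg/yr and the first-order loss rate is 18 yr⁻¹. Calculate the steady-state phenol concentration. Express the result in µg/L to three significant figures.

0.0124 µg/L

Outflow Q = 47.6 m³/s × 3.156e+07 s/yr = 1.502e+09 m³/yr.
Steady-state CSTR mass balance: W = Q·C + k·V·C, so C = W/(Q + kV).
Q + kV = 1.502e+09 + 18·2.3e+09 = 4.29e+10 m³/yr.
C = 533/4.29e+10 = 1.242e-08 kg/m³ = 1.242e-05 mg/L = 0.01242 µg/L.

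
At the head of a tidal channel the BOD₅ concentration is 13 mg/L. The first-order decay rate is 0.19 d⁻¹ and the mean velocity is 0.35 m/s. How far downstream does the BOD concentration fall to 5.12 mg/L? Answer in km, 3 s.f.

From C = C₀·e^(−kt), t = ln(C₀/C)/k = ln(13/5.12)/0.19 = 0.9318/0.19 = 4.904 d.
Distance = v·t = 0.35 m/s × 4.237e+05 s = 1.483e+05 m = 148.3 km.

148 km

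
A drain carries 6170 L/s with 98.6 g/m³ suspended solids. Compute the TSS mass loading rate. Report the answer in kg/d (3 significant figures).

52600 kg/d

6170 L/s = 6.17 m³/s.
Mass flux = Q·C = 6.17 m³/s × 98.6 g/m³ = 608.4 g/s.
= 608.4 g/s × 86.4 = 5.256e+04 kg/d.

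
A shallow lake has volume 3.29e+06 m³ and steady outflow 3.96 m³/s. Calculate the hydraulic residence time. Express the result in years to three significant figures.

Q = 3.96 m³/s × 3.156e+07 s/yr = 1.25e+08 m³/yr.
Hydraulic residence time τ = V/Q = 3.29e+06/1.25e+08 = 0.02633 yr.

0.0263 yr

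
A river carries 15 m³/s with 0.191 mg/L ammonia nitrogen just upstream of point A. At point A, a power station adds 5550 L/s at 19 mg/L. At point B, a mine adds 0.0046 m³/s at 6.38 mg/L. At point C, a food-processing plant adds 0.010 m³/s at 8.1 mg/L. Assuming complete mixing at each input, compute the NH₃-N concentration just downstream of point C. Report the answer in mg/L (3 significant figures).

5550 L/s = 5.55 m³/s.
After input A: C = (15·0.191 + 5.55·19) / 20.55 = 5.271 mg/L.
After input B: C = (20.55·5.271 + 0.0046·6.38) / 20.55 = 5.271 mg/L.
After input C: C = (20.55·5.271 + 0.01·8.1) / 20.56 = 5.272 mg/L.

5.27 mg/L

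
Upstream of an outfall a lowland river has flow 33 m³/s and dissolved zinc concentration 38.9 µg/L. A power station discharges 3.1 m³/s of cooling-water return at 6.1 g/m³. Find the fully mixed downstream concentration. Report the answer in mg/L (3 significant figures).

0.559 mg/L

38.9 µg/L = 0.0389 mg/L.
Conservation of mass across the mixing zone: C = (3.1·6.1 + 33·0.0389) / (3.1 + 33) = 20.19/36.1 = 0.5594 mg/L.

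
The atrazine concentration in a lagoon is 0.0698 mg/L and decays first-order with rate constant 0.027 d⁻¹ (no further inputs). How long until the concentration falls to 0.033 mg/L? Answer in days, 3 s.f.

t = ln(C₀/C)/k = ln(0.0698/0.033)/0.027 = 0.7491/0.027 = 27.75 d.

27.7 d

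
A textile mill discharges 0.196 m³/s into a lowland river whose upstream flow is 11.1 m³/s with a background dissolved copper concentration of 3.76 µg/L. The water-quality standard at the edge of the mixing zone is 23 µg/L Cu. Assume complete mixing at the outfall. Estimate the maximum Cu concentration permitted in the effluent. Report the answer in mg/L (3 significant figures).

1.11 mg/L

3.76 µg/L = 0.00376 mg/L.
23 µg/L = 0.023 mg/L.
Mass balance: 0.023·11.3 = 0.196·Cₑ + 11.1·0.00376.
Cₑ = (0.2598 − 0.04174) / 0.196 = 1.113 mg/L.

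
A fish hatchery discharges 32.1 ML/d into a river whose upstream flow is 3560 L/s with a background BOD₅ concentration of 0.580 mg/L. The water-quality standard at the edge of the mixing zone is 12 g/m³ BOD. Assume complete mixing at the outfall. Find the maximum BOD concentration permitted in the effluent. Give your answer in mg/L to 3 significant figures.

121 mg/L

32.1 ML/d = 0.3715 m³/s.
3560 L/s = 3.56 m³/s.
Mass balance: 12·3.932 = 0.3715·Cₑ + 3.56·0.58.
Cₑ = (47.18 − 2.065) / 0.3715 = 121.4 mg/L.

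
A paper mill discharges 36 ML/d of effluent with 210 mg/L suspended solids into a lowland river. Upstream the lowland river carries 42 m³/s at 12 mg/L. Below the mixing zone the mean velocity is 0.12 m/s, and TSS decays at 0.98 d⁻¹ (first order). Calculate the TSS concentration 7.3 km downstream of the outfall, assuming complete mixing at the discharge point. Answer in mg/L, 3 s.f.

36 ML/d = 0.4167 m³/s.
After complete mixing, C₀ = (0.4167·210 + 42·12) / 42.42 = 13.94 mg/L.
Travel time t = 7300 m / 0.12 m/s = 6.083e+04 s = 0.7041 d.
C = 13.94·exp(−0.98·0.7041) = 13.94·0.5016 = 6.994 mg/L.

6.99 mg/L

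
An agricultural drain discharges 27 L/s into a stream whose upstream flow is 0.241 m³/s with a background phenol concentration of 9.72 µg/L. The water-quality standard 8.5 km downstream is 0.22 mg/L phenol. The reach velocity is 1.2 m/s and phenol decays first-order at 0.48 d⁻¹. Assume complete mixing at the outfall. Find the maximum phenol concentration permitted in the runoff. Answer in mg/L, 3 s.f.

27 L/s = 0.027 m³/s.
9.72 µg/L = 0.00972 mg/L.
Travel time to the compliance point: t = 8500/1.2 = 7083 s = 0.08198 d; decay factor exp(−0.48·0.08198) = 0.9614.
So the concentration just after mixing may be at most 0.22/0.9614 = 0.2288 mg/L.
Mass balance: 0.2288·0.268 = 0.027·Cₑ + 0.241·0.00972.
Cₑ = (0.06133 − 0.002343) / 0.027 = 2.185 mg/L.

2.18 mg/L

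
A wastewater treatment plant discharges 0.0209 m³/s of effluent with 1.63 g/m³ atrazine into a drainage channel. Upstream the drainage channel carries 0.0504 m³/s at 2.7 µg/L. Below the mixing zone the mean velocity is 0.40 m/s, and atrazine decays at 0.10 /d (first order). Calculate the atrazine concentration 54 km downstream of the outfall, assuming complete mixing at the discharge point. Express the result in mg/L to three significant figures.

2.7 µg/L = 0.0027 mg/L.
After complete mixing, C₀ = (0.0209·1.63 + 0.0504·0.0027) / 0.0713 = 0.4797 mg/L.
Travel time t = 5.4e+04 m / 0.40 m/s = 1.35e+05 s = 1.562 d.
C = 0.4797·exp(−0.10·1.562) = 0.4797·0.8553 = 0.4103 mg/L.

0.410 mg/L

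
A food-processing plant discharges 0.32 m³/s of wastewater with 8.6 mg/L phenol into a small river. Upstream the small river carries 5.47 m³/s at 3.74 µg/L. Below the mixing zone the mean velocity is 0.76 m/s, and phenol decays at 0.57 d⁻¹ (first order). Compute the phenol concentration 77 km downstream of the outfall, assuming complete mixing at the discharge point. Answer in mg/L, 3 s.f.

3.74 µg/L = 0.00374 mg/L.
After complete mixing, C₀ = (0.32·8.6 + 5.47·0.00374) / 5.79 = 0.4788 mg/L.
Travel time t = 7.7e+04 m / 0.76 m/s = 1.013e+05 s = 1.173 d.
C = 0.4788·exp(−0.57·1.173) = 0.4788·0.5125 = 0.2454 mg/L.

0.245 mg/L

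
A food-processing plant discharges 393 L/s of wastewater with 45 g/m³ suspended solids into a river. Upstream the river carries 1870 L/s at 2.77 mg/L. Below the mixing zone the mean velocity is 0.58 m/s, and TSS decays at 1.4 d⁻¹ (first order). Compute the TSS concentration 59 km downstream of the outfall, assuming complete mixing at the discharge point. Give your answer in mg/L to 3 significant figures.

1.94 mg/L

393 L/s = 0.393 m³/s.
1870 L/s = 1.87 m³/s.
After complete mixing, C₀ = (0.393·45 + 1.87·2.77) / 2.263 = 10.1 mg/L.
Travel time t = 5.9e+04 m / 0.58 m/s = 1.017e+05 s = 1.177 d.
C = 10.1·exp(−1.4·1.177) = 10.1·0.1924 = 1.944 mg/L.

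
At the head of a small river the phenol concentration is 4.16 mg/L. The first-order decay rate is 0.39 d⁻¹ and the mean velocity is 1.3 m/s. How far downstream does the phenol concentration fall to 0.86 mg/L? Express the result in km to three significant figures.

454 km

From C = C₀·e^(−kt), t = ln(C₀/C)/k = ln(4.16/0.86)/0.39 = 1.576/0.39 = 4.042 d.
Distance = v·t = 1.3 m/s × 3.492e+05 s = 4.54e+05 m = 454 km.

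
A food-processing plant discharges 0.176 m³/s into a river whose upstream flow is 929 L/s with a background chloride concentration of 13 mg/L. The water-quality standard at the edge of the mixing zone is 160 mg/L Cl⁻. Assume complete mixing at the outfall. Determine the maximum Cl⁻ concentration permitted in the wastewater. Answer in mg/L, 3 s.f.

929 L/s = 0.929 m³/s.
Mass balance: 160·1.105 = 0.176·Cₑ + 0.929·13.
Cₑ = (176.8 − 12.08) / 0.176 = 935.9 mg/L.

936 mg/L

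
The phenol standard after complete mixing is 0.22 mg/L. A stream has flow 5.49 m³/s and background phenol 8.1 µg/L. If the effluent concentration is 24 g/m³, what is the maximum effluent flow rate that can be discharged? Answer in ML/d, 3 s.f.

4.23 ML/d

8.1 µg/L = 0.0081 mg/L.
Mass balance at complete mixing: C_std·(Q_w + Q_r) = Q_w·C_e + Q_r·C_b.
Rearranging, Q_w = Q_r·(C_std − C_b)/(C_e − C_std) = 5.49·(0.22 − 0.0081) / (24 − 0.22) = 0.04892 m³/s.
= 4.227 ML/d.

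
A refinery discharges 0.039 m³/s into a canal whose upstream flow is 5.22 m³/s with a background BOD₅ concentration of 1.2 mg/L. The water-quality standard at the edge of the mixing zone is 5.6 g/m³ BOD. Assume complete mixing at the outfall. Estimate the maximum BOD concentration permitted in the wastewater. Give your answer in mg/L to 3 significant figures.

595 mg/L

Mass balance: 5.6·5.259 = 0.039·Cₑ + 5.22·1.2.
Cₑ = (29.45 − 6.264) / 0.039 = 594.5 mg/L.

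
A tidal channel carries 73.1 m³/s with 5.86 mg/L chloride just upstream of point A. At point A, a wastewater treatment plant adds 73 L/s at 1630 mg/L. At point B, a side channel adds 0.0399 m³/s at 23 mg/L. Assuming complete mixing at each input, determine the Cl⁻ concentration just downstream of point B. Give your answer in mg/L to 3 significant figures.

73 L/s = 0.073 m³/s.
After input A: C = (73.1·5.86 + 0.073·1630) / 73.17 = 7.48 mg/L.
After input B: C = (73.17·7.48 + 0.0399·23) / 73.21 = 7.489 mg/L.

7.49 mg/L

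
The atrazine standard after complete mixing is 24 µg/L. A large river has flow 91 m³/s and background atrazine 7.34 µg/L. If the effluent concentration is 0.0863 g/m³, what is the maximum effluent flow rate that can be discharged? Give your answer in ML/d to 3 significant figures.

2100 ML/d

7.34 µg/L = 0.00734 mg/L.
24 µg/L = 0.024 mg/L.
Mass balance at complete mixing: C_std·(Q_w + Q_r) = Q_w·C_e + Q_r·C_b.
Rearranging, Q_w = Q_r·(C_std − C_b)/(C_e − C_std) = 91·(0.024 − 0.00734) / (0.0863 − 0.024) = 24.33 m³/s.
= 2103 ML/d.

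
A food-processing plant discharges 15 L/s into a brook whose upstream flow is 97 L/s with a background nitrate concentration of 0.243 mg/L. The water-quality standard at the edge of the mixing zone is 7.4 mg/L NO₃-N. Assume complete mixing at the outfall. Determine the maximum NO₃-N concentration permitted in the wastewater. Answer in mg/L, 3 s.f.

53.7 mg/L

15 L/s = 0.015 m³/s.
97 L/s = 0.097 m³/s.
Mass balance: 7.4·0.112 = 0.015·Cₑ + 0.097·0.243.
Cₑ = (0.8288 − 0.02357) / 0.015 = 53.68 mg/L.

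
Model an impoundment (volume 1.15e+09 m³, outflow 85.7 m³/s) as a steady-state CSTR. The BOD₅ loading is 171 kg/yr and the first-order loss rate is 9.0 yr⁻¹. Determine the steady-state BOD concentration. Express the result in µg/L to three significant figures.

0.0131 µg/L

Outflow Q = 85.7 m³/s × 3.156e+07 s/yr = 2.704e+09 m³/yr.
Steady-state CSTR mass balance: W = Q·C + k·V·C, so C = W/(Q + kV).
Q + kV = 2.704e+09 + 9.0·1.15e+09 = 1.305e+10 m³/yr.
C = 171/1.305e+10 = 1.31e-08 kg/m³ = 1.31e-05 mg/L = 0.0131 µg/L.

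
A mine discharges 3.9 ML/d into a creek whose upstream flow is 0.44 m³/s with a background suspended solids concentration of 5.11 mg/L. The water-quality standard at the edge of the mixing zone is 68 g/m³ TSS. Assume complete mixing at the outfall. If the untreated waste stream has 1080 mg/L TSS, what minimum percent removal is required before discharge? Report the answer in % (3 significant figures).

36.9 %

3.9 ML/d = 0.04514 m³/s.
Mass balance: 68·0.4851 = 0.04514·Cₑ + 0.44·5.11.
Cₑ = (32.99 − 2.248) / 0.04514 = 681 mg/L.
Required removal = 1 − 681/1080 = 36.94 %.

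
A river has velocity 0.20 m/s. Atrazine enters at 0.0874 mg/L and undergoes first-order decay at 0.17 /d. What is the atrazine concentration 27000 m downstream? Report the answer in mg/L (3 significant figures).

0.0670 mg/L

Travel time t = 27000 m / 0.20 m/s = 2.7e+04/0.20 = 1.35e+05 s = 1.562 d.
First-order decay: C = 0.0874·exp(−0.17·1.562) = 0.0874·0.7667 = 0.06701 mg/L.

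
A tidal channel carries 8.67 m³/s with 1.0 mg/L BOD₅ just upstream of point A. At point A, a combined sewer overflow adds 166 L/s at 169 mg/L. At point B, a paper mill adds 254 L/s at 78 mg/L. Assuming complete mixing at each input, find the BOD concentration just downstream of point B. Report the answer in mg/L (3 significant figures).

166 L/s = 0.166 m³/s.
After input A: C = (8.67·1 + 0.166·169) / 8.836 = 4.156 mg/L.
254 L/s = 0.254 m³/s.
After input B: C = (8.836·4.156 + 0.254·78) / 9.09 = 6.22 mg/L.

6.22 mg/L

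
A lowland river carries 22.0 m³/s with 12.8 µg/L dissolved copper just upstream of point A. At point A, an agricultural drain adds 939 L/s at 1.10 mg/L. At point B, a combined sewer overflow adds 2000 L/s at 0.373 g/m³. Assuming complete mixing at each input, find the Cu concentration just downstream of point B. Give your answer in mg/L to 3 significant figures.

12.8 µg/L = 0.0128 mg/L.
939 L/s = 0.939 m³/s.
After input A: C = (22·0.0128 + 0.939·1.1) / 22.94 = 0.0573 mg/L.
2000 L/s = 2 m³/s.
After input B: C = (22.94·0.0573 + 2·0.373) / 24.94 = 0.08262 mg/L.

0.0826 mg/L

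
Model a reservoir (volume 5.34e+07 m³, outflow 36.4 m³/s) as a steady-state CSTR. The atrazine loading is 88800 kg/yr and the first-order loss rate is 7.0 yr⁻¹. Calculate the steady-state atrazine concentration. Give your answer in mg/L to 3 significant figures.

Outflow Q = 36.4 m³/s × 3.156e+07 s/yr = 1.149e+09 m³/yr.
Steady-state CSTR mass balance: W = Q·C + k·V·C, so C = W/(Q + kV).
Q + kV = 1.149e+09 + 7.0·5.34e+07 = 1.522e+09 m³/yr.
C = 88800/1.522e+09 = 5.833e-05 kg/m³ = 0.05833 mg/L.

0.0583 mg/L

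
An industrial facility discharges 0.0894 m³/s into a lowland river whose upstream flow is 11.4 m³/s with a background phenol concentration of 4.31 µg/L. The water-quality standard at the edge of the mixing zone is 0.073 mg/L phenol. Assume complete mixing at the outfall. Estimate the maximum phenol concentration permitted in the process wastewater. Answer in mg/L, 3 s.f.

8.83 mg/L

4.31 µg/L = 0.00431 mg/L.
Mass balance: 0.073·11.49 = 0.0894·Cₑ + 11.4·0.00431.
Cₑ = (0.8387 − 0.04913) / 0.0894 = 8.832 mg/L.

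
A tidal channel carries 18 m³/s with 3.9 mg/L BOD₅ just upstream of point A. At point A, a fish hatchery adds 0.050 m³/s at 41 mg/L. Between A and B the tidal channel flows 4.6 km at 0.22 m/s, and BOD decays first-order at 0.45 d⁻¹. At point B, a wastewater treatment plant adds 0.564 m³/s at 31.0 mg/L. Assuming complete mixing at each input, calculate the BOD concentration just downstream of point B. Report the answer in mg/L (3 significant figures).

After input A: C = (18·3.9 + 0.05·41) / 18.05 = 4.003 mg/L.
Over the 4.6 km reach to input B (t = 2.091e+04 s = 0.242 d), decay gives C = 4.003·exp(−0.45·0.242) = 3.59 mg/L.
After input B: C = (18.05·3.59 + 0.564·31) / 18.61 = 4.42 mg/L.

4.42 mg/L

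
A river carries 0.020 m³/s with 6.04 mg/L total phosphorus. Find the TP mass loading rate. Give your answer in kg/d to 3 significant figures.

10.4 kg/d

Mass flux = Q·C = 0.02 m³/s × 6.04 g/m³ = 0.1208 g/s.
= 0.1208 g/s × 86.4 = 10.44 kg/d.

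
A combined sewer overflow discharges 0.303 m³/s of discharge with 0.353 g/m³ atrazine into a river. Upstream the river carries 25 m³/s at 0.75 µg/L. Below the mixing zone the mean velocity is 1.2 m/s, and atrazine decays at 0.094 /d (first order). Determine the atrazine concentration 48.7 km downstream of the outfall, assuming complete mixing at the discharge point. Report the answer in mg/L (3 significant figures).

0.00475 mg/L

0.75 µg/L = 0.00075 mg/L.
After complete mixing, C₀ = (0.303·0.353 + 25·0.00075) / 25.3 = 0.004968 mg/L.
Travel time t = 4.87e+04 m / 1.2 m/s = 4.058e+04 s = 0.4697 d.
C = 0.004968·exp(−0.094·0.4697) = 0.004968·0.9568 = 0.004754 mg/L.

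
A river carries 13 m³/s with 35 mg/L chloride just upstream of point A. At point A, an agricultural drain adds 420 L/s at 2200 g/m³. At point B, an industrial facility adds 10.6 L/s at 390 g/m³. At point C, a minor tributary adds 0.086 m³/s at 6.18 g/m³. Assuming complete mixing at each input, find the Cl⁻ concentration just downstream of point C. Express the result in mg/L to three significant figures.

420 L/s = 0.42 m³/s.
After input A: C = (13·35 + 0.42·2200) / 13.42 = 102.8 mg/L.
10.6 L/s = 0.0106 m³/s.
After input B: C = (13.42·102.8 + 0.0106·390) / 13.43 = 103 mg/L.
After input C: C = (13.43·103 + 0.086·6.18) / 13.52 = 102.4 mg/L.

102 mg/L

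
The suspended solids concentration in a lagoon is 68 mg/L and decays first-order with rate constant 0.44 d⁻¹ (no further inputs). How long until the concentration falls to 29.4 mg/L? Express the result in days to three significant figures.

1.91 d

t = ln(C₀/C)/k = ln(68/29.4)/0.44 = 0.8385/0.44 = 1.906 d.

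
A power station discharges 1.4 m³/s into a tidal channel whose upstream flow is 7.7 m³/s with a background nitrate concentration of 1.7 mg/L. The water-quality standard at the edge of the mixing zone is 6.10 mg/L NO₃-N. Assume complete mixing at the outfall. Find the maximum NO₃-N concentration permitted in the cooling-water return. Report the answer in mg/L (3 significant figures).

30.3 mg/L

Mass balance: 6.1·9.1 = 1.4·Cₑ + 7.7·1.7.
Cₑ = (55.51 − 13.09) / 1.4 = 30.3 mg/L.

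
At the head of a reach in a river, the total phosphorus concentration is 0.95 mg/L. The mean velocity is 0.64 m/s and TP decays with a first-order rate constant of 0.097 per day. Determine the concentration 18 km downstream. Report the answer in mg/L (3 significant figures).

0.920 mg/L

Travel time t = 18 km / 0.64 m/s = 1.8e+04/0.64 = 2.812e+04 s = 0.3255 d.
First-order decay: C = 0.95·exp(−0.097·0.3255) = 0.95·0.9689 = 0.9205 mg/L.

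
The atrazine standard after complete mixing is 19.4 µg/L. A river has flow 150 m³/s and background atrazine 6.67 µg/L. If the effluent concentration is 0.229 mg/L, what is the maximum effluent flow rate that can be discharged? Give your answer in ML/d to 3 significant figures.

6.67 µg/L = 0.00667 mg/L.
19.4 µg/L = 0.0194 mg/L.
Mass balance at complete mixing: C_std·(Q_w + Q_r) = Q_w·C_e + Q_r·C_b.
Rearranging, Q_w = Q_r·(C_std − C_b)/(C_e − C_std) = 150·(0.0194 − 0.00667) / (0.229 − 0.0194) = 9.11 m³/s.
= 787.1 ML/d.

787 ML/d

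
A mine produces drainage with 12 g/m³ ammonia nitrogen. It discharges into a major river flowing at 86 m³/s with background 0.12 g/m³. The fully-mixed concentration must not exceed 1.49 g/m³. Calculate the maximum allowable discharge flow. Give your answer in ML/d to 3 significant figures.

Mass balance at complete mixing: C_std·(Q_w + Q_r) = Q_w·C_e + Q_r·C_b.
Rearranging, Q_w = Q_r·(C_std − C_b)/(C_e − C_std) = 86·(1.49 − 0.12) / (12 − 1.49) = 11.21 m³/s.
= 968.6 ML/d.

969 ML/d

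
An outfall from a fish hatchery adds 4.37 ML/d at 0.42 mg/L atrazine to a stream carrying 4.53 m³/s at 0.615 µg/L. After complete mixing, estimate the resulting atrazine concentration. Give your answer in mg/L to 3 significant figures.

0.00525 mg/L

4.37 ML/d = 0.05058 m³/s.
0.615 µg/L = 0.000615 mg/L.
Conservation of mass across the mixing zone: C = (0.05058·0.42 + 4.53·0.000615) / (0.05058 + 4.53) = 0.02403/4.581 = 0.005246 mg/L.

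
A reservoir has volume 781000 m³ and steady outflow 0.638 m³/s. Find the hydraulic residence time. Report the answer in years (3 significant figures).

Q = 0.638 m³/s × 3.156e+07 s/yr = 2.013e+07 m³/yr.
Hydraulic residence time τ = V/Q = 781000/2.013e+07 = 0.03879 yr.

0.0388 yr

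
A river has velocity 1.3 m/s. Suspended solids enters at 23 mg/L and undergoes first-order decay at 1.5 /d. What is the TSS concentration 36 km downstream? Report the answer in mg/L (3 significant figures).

Travel time t = 36 km / 1.3 m/s = 3.6e+04/1.3 = 2.769e+04 s = 0.3205 d.
First-order decay: C = 23·exp(−1.5·0.3205) = 23·0.6183 = 14.22 mg/L.

14.2 mg/L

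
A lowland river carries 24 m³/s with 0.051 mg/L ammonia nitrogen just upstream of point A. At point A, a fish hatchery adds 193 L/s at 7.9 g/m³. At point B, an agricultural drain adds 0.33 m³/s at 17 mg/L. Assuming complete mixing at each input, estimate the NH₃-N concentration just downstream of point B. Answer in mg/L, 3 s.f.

193 L/s = 0.193 m³/s.
After input A: C = (24·0.051 + 0.193·7.9) / 24.19 = 0.1136 mg/L.
After input B: C = (24.19·0.1136 + 0.33·17) / 24.52 = 0.3409 mg/L.

0.341 mg/L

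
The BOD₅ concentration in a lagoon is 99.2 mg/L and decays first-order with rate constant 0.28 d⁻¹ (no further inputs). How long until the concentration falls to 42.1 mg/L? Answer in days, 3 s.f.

3.06 d

t = ln(C₀/C)/k = ln(99.2/42.1)/0.28 = 0.8571/0.28 = 3.061 d.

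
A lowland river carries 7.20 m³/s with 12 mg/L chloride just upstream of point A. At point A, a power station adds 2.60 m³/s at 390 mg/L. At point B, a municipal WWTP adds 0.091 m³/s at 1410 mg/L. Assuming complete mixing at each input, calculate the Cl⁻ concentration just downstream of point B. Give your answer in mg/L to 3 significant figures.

After input A: C = (7.2·12 + 2.6·390) / 9.8 = 112.3 mg/L.
After input B: C = (9.8·112.3 + 0.091·1410) / 9.891 = 124.2 mg/L.

124 mg/L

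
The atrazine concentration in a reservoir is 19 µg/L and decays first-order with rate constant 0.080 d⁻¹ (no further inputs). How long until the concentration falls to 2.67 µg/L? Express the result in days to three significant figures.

t = ln(C₀/C)/k = ln(19/2.67)/0.080 = 1.962/0.080 = 24.53 d.

24.5 d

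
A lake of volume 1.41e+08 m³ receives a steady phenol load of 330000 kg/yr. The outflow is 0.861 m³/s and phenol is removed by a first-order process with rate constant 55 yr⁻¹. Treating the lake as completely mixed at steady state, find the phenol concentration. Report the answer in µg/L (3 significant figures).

Outflow Q = 0.861 m³/s × 3.156e+07 s/yr = 2.717e+07 m³/yr.
Steady-state CSTR mass balance: W = Q·C + k·V·C, so C = W/(Q + kV).
Q + kV = 2.717e+07 + 55·1.41e+08 = 7.782e+09 m³/yr.
C = 330000/7.782e+09 = 4.24e-05 kg/m³ = 0.0424 mg/L = 42.4 µg/L.

42.4 µg/L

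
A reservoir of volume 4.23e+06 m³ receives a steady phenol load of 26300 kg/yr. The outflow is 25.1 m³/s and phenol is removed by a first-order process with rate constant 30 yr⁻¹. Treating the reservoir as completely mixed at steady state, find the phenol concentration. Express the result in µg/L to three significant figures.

28.6 µg/L

Outflow Q = 25.1 m³/s × 3.156e+07 s/yr = 7.921e+08 m³/yr.
Steady-state CSTR mass balance: W = Q·C + k·V·C, so C = W/(Q + kV).
Q + kV = 7.921e+08 + 30·4.23e+06 = 9.19e+08 m³/yr.
C = 26300/9.19e+08 = 2.862e-05 kg/m³ = 0.02862 mg/L = 28.62 µg/L.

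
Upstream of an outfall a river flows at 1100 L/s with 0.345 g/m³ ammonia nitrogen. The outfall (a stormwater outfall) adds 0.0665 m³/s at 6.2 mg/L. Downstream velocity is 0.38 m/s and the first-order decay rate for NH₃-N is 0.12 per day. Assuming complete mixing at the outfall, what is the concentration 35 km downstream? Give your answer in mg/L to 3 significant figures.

0.597 mg/L

1100 L/s = 1.1 m³/s.
After complete mixing, C₀ = (0.0665·6.2 + 1.1·0.345) / 1.167 = 0.6788 mg/L.
Travel time t = 3.5e+04 m / 0.38 m/s = 9.211e+04 s = 1.066 d.
C = 0.6788·exp(−0.12·1.066) = 0.6788·0.8799 = 0.5973 mg/L.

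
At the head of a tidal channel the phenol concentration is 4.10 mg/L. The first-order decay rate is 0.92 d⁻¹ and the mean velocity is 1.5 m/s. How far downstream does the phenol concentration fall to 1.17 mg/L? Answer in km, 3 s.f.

177 km

From C = C₀·e^(−kt), t = ln(C₀/C)/k = ln(4.10/1.17)/0.92 = 1.254/0.92 = 1.363 d.
Distance = v·t = 1.5 m/s × 1.178e+05 s = 1.766e+05 m = 176.6 km.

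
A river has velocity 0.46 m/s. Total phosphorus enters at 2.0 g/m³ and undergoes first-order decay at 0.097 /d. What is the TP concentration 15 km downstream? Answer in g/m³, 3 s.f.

Travel time t = 15 km / 0.46 m/s = 1.5e+04/0.46 = 3.261e+04 s = 0.3774 d.
First-order decay: C = 2.0·exp(−0.097·0.3774) = 2.0·0.9641 = 1.928 g/m³.

1.93 g/m³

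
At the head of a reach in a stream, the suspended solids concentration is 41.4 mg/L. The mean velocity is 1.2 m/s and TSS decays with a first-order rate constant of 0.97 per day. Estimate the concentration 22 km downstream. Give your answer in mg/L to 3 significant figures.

33.7 mg/L

Travel time t = 22 km / 1.2 m/s = 2.2e+04/1.2 = 1.833e+04 s = 0.2122 d.
First-order decay: C = 41.4·exp(−0.97·0.2122) = 41.4·0.814 = 33.7 mg/L.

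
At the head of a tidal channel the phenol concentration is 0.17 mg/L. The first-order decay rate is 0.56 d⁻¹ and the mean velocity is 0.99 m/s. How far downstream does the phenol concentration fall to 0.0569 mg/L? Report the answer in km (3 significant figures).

From C = C₀·e^(−kt), t = ln(C₀/C)/k = ln(0.17/0.0569)/0.56 = 1.095/0.56 = 1.954 d.
Distance = v·t = 0.99 m/s × 1.689e+05 s = 1.672e+05 m = 167.2 km.

167 km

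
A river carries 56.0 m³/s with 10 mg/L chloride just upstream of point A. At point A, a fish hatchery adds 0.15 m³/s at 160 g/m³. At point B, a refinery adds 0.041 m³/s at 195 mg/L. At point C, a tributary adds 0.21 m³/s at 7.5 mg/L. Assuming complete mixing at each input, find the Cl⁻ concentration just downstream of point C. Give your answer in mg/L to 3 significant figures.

After input A: C = (56·10 + 0.15·160) / 56.15 = 10.4 mg/L.
After input B: C = (56.15·10.4 + 0.041·195) / 56.19 = 10.54 mg/L.
After input C: C = (56.19·10.54 + 0.21·7.5) / 56.4 = 10.52 mg/L.

10.5 mg/L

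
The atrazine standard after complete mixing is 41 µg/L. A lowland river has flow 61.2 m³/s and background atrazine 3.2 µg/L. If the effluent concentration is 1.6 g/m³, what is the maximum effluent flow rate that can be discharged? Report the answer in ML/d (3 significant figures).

128 ML/d

3.2 µg/L = 0.0032 mg/L.
41 µg/L = 0.041 mg/L.
Mass balance at complete mixing: C_std·(Q_w + Q_r) = Q_w·C_e + Q_r·C_b.
Rearranging, Q_w = Q_r·(C_std − C_b)/(C_e − C_std) = 61.2·(0.041 − 0.0032) / (1.6 − 0.041) = 1.484 m³/s.
= 128.2 ML/d.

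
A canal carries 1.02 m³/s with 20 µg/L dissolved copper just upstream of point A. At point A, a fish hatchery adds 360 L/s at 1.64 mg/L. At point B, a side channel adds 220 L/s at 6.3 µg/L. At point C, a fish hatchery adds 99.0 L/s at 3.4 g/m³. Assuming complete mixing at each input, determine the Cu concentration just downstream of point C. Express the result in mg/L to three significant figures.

0.558 mg/L

20 µg/L = 0.02 mg/L.
360 L/s = 0.36 m³/s.
After input A: C = (1.02·0.02 + 0.36·1.64) / 1.38 = 0.4426 mg/L.
220 L/s = 0.22 m³/s.
6.3 µg/L = 0.0063 mg/L.
After input B: C = (1.38·0.4426 + 0.22·0.0063) / 1.6 = 0.3826 mg/L.
99.0 L/s = 0.099 m³/s.
After input C: C = (1.6·0.3826 + 0.099·3.4) / 1.699 = 0.5584 mg/L.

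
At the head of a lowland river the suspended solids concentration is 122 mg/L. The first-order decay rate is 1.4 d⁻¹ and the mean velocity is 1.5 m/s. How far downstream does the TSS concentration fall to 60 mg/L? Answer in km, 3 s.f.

65.7 km

From C = C₀·e^(−kt), t = ln(C₀/C)/k = ln(122/60)/1.4 = 0.7097/1.4 = 0.5069 d.
Distance = v·t = 1.5 m/s × 4.38e+04 s = 6.57e+04 m = 65.7 km.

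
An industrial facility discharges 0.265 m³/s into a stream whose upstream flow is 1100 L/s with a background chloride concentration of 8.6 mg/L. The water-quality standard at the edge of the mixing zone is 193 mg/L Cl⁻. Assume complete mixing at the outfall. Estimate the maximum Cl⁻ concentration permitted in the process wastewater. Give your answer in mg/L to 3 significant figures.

958 mg/L

1100 L/s = 1.1 m³/s.
Mass balance: 193·1.365 = 0.265·Cₑ + 1.1·8.6.
Cₑ = (263.4 − 9.46) / 0.265 = 958.4 mg/L.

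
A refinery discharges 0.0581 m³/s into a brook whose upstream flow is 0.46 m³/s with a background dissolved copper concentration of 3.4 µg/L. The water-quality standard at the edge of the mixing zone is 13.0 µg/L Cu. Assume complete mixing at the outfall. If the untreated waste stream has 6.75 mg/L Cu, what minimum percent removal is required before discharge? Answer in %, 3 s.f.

98.7 %

3.4 µg/L = 0.0034 mg/L.
13.0 µg/L = 0.013 mg/L.
Mass balance: 0.013·0.5181 = 0.0581·Cₑ + 0.46·0.0034.
Cₑ = (0.006735 − 0.001564) / 0.0581 = 0.08901 mg/L.
Required removal = 1 − 0.08901/6.75 = 98.68 %.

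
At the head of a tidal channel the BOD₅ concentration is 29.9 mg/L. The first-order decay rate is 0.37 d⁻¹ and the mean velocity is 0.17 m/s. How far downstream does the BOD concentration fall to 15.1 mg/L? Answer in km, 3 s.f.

From C = C₀·e^(−kt), t = ln(C₀/C)/k = ln(29.9/15.1)/0.37 = 0.6832/0.37 = 1.846 d.
Distance = v·t = 0.17 m/s × 1.595e+05 s = 2.712e+04 m = 27.12 km.

27.1 km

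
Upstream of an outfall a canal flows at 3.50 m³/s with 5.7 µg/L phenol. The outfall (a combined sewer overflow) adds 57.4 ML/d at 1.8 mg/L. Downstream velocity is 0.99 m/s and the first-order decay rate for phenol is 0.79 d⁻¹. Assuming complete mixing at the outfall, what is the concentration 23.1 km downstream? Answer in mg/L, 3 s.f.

57.4 ML/d = 0.6644 m³/s.
5.7 µg/L = 0.0057 mg/L.
After complete mixing, C₀ = (0.6644·1.8 + 3.5·0.0057) / 4.164 = 0.292 mg/L.
Travel time t = 2.31e+04 m / 0.99 m/s = 2.333e+04 s = 0.2701 d.
C = 0.292·exp(−0.79·0.2701) = 0.292·0.8079 = 0.2359 mg/L.

0.236 mg/L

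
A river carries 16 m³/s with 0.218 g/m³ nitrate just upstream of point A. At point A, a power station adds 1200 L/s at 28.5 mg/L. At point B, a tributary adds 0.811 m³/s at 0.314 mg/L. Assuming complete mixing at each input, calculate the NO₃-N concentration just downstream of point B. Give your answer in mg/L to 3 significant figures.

2.11 mg/L

1200 L/s = 1.2 m³/s.
After input A: C = (16·0.218 + 1.2·28.5) / 17.2 = 2.191 mg/L.
After input B: C = (17.2·2.191 + 0.811·0.314) / 18.01 = 2.107 mg/L.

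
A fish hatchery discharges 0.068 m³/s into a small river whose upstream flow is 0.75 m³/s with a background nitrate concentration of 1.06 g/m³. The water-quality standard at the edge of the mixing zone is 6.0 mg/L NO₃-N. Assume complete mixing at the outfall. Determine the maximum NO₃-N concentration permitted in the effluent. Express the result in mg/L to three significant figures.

60.5 mg/L

Mass balance: 6·0.818 = 0.068·Cₑ + 0.75·1.06.
Cₑ = (4.908 − 0.795) / 0.068 = 60.49 mg/L.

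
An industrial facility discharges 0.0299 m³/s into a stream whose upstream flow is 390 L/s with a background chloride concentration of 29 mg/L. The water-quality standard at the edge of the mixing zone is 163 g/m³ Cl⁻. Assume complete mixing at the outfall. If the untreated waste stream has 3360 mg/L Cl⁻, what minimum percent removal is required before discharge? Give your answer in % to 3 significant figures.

43.1 %

390 L/s = 0.39 m³/s.
Mass balance: 163·0.4199 = 0.0299·Cₑ + 0.39·29.
Cₑ = (68.44 − 11.31) / 0.0299 = 1911 mg/L.
Required removal = 1 − 1911/3360 = 43.13 %.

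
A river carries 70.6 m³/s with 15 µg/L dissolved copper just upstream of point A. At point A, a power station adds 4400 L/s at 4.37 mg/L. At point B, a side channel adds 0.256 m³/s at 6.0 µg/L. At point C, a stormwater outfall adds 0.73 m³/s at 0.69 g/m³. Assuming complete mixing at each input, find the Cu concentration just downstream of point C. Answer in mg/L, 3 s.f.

15 µg/L = 0.015 mg/L.
4400 L/s = 4.4 m³/s.
After input A: C = (70.6·0.015 + 4.4·4.37) / 75 = 0.2705 mg/L.
6.0 µg/L = 0.006 mg/L.
After input B: C = (75·0.2705 + 0.256·0.006) / 75.26 = 0.2696 mg/L.
After input C: C = (75.26·0.2696 + 0.73·0.69) / 75.99 = 0.2736 mg/L.

0.274 mg/L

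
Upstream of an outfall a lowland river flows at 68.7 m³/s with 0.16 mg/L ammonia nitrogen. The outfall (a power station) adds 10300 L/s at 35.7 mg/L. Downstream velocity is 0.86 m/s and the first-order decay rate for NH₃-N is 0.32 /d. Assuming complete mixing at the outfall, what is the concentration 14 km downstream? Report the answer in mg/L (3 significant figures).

4.51 mg/L

10300 L/s = 10.3 m³/s.
After complete mixing, C₀ = (10.3·35.7 + 68.7·0.16) / 79 = 4.794 mg/L.
Travel time t = 1.4e+04 m / 0.86 m/s = 1.628e+04 s = 0.1884 d.
C = 4.794·exp(−0.32·0.1884) = 4.794·0.9415 = 4.513 mg/L.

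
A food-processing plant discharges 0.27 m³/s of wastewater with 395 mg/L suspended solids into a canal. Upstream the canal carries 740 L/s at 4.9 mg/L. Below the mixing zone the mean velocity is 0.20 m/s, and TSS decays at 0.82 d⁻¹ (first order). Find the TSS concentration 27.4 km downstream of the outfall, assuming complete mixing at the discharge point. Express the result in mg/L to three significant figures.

29.7 mg/L

740 L/s = 0.74 m³/s.
After complete mixing, C₀ = (0.27·395 + 0.74·4.9) / 1.01 = 109.2 mg/L.
Travel time t = 2.74e+04 m / 0.20 m/s = 1.37e+05 s = 1.586 d.
C = 109.2·exp(−0.82·1.586) = 109.2·0.2725 = 29.75 mg/L.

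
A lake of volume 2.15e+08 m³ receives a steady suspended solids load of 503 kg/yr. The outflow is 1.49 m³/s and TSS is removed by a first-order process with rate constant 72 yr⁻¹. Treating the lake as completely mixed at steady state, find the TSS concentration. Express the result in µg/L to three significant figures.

0.0324 µg/L

Outflow Q = 1.49 m³/s × 3.156e+07 s/yr = 4.702e+07 m³/yr.
Steady-state CSTR mass balance: W = Q·C + k·V·C, so C = W/(Q + kV).
Q + kV = 4.702e+07 + 72·2.15e+08 = 1.553e+10 m³/yr.
C = 503/1.553e+10 = 3.24e-08 kg/m³ = 3.24e-05 mg/L = 0.0324 µg/L.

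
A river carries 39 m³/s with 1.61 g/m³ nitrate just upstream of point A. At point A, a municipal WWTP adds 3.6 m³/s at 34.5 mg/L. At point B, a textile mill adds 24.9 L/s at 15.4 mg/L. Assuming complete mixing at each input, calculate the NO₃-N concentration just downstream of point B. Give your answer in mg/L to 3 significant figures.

After input A: C = (39·1.61 + 3.6·34.5) / 42.6 = 4.389 mg/L.
24.9 L/s = 0.0249 m³/s.
After input B: C = (42.6·4.389 + 0.0249·15.4) / 42.62 = 4.396 mg/L.

4.40 mg/L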